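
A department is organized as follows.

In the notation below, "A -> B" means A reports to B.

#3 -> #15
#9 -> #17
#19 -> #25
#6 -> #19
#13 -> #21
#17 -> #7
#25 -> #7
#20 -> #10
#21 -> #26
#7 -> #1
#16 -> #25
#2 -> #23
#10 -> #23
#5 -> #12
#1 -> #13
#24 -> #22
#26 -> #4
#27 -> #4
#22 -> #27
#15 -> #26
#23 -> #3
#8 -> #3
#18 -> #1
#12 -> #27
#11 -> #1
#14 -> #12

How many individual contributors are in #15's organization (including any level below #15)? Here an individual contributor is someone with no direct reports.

The people in #15's organization with no one reporting to them are #8, #2, #20. That is 3.

3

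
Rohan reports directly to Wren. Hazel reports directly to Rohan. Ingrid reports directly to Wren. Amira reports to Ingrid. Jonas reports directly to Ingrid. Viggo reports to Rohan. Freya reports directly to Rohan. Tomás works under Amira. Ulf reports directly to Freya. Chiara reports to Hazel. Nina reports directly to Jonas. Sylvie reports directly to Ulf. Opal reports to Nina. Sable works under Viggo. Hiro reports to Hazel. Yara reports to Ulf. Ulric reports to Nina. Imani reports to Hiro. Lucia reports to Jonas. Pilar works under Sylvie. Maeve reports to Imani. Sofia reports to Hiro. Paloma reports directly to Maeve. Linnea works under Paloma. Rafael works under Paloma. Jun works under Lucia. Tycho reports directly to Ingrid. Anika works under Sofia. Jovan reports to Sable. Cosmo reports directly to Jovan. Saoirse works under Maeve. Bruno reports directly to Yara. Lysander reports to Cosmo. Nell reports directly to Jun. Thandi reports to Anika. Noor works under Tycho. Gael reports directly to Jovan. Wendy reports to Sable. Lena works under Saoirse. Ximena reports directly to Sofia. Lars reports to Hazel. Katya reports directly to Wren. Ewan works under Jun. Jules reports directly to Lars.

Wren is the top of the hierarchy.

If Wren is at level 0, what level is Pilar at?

5

Chain from Pilar up to Wren: Pilar → Sylvie → Ulf → Freya → Rohan → Wren. That is 5 steps up, so Pilar is 5 levels below Wren.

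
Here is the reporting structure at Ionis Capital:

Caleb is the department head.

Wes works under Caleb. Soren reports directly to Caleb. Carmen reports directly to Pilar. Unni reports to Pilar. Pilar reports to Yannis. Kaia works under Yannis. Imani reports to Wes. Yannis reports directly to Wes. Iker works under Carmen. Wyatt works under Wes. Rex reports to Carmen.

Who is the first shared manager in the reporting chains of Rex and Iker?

Rex's chain of managers is Carmen, Pilar, Yannis, Wes, Caleb. Iker's chain of managers is Carmen, Pilar, Yannis, Wes, Caleb. The first manager that appears in both chains is Carmen.

Carmen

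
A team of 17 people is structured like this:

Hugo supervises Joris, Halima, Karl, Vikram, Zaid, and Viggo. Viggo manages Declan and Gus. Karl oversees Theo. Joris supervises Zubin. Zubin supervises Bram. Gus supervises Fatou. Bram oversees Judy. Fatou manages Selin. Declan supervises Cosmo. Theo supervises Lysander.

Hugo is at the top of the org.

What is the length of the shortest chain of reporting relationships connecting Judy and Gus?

6

Judy is 4 levels below Hugo, and Gus is 2 levels below Hugo (their lowest common manager). The shortest path runs up from Judy to Hugo and back down to Gus: 4 + 2 = 6 links.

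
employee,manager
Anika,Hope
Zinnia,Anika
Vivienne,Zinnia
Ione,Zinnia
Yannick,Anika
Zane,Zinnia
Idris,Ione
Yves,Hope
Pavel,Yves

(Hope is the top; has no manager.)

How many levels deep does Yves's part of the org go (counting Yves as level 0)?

The longest chain under Yves runs Yves → Pavel, which is 1 level below Yves.

1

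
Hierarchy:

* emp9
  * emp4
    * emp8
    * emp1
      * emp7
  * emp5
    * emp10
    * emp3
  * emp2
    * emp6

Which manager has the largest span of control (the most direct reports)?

emp9

Direct-report counts: emp9 has 3; emp2 has 1; emp5 has 2; emp4 has 2; emp1 has 1. The largest is 3, held by emp9.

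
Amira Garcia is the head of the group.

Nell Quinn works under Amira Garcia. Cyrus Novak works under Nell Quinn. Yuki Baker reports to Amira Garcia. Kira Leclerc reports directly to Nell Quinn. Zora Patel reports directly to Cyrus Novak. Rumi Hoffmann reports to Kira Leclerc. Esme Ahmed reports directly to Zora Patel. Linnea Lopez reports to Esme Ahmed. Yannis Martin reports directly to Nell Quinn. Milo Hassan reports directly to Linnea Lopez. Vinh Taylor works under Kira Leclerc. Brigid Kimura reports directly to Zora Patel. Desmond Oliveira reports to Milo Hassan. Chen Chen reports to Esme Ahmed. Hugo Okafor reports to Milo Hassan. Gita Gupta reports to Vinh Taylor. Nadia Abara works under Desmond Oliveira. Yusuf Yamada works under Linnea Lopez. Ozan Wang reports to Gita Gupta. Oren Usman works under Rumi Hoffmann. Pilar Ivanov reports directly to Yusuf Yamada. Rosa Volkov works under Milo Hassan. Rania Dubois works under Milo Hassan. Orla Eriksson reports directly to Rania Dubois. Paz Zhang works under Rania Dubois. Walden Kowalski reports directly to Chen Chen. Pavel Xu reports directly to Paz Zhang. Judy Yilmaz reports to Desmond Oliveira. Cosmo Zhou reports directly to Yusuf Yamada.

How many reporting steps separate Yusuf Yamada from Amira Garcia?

Chain from Yusuf Yamada up to Amira Garcia: Yusuf Yamada → Linnea Lopez → Esme Ahmed → Zora Patel → Cyrus Novak → Nell Quinn → Amira Garcia. That is 6 steps up, so Yusuf Yamada is 6 levels below Amira Garcia.

6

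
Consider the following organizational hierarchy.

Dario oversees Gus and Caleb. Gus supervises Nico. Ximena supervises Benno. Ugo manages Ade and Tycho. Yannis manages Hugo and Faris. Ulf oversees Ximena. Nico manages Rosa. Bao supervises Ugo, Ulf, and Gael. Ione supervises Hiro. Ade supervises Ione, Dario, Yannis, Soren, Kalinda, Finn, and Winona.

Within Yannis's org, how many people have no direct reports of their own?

2

The people in Yannis's organization with no one reporting to them are Faris, Hugo. That is 2.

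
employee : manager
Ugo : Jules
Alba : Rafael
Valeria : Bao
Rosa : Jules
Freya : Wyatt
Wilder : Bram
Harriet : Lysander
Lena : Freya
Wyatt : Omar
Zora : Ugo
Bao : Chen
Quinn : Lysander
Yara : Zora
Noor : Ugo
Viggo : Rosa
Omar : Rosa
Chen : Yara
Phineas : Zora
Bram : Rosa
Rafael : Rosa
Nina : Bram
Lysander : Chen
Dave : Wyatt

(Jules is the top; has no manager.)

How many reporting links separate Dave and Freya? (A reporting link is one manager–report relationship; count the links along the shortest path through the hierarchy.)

Dave is 1 level below Wyatt, and Freya is 1 level below Wyatt (their lowest common manager). The shortest path runs up from Dave to Wyatt and back down to Freya: 1 + 1 = 2 links.

2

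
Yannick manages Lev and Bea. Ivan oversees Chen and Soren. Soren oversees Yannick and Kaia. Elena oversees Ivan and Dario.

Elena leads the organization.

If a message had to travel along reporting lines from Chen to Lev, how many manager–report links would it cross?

Chen is 1 level below Ivan, and Lev is 3 levels below Ivan (their lowest common manager). The shortest path runs up from Chen to Ivan and back down to Lev: 1 + 3 = 4 links.

4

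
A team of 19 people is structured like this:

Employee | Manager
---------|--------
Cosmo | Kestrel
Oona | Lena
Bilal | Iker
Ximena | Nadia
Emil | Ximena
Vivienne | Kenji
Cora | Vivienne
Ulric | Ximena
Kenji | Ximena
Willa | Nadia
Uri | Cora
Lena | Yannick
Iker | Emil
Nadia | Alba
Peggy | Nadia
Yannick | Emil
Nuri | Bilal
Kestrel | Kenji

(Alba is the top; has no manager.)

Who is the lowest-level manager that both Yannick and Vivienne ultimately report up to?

Ximena

Yannick's chain of managers is Emil, Ximena, Nadia, Alba. Vivienne's chain of managers is Kenji, Ximena, Nadia, Alba. The first manager that appears in both chains is Ximena.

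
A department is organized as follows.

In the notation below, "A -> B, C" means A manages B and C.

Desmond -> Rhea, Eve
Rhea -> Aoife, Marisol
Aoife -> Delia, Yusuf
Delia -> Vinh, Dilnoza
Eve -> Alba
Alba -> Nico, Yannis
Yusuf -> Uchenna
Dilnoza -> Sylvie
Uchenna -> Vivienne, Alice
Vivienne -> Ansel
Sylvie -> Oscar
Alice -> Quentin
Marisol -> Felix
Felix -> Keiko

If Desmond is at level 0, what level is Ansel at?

Chain from Ansel up to Desmond: Ansel → Vivienne → Uchenna → Yusuf → Aoife → Rhea → Desmond. That is 6 steps up, so Ansel is 6 levels below Desmond.

6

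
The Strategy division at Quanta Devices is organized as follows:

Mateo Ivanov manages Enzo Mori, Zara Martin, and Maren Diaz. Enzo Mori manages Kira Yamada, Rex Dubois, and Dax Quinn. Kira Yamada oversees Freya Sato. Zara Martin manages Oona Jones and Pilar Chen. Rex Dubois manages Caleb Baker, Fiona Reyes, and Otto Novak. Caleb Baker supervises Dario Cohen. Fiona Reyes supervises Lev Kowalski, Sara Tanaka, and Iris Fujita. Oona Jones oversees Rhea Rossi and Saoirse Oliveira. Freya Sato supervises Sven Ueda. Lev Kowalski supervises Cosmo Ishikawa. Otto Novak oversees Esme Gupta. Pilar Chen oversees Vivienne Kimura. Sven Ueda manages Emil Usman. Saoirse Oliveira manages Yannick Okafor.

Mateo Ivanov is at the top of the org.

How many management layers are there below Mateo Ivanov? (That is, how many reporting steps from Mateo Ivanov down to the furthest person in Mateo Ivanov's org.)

The longest chain under Mateo Ivanov runs Mateo Ivanov → Enzo Mori → Rex Dubois → Fiona Reyes → Lev Kowalski → Cosmo Ishikawa, which is 5 levels below Mateo Ivanov.

5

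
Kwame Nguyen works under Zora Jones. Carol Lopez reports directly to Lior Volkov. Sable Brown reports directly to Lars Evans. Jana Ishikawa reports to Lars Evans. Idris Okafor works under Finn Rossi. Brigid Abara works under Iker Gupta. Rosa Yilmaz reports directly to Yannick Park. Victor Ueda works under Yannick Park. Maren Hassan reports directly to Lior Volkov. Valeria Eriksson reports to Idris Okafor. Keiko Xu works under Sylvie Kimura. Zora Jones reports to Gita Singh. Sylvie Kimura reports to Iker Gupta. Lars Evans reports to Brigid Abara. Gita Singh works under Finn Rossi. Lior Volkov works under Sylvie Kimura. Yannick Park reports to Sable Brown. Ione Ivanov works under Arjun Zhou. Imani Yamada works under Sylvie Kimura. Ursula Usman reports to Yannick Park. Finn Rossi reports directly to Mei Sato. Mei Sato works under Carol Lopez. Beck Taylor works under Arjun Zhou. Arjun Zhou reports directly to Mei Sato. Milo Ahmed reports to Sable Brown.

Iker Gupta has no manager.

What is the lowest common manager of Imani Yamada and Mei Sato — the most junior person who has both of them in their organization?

Imani Yamada's chain of managers is Sylvie Kimura, Iker Gupta. Mei Sato's chain of managers is Carol Lopez, Lior Volkov, Sylvie Kimura, Iker Gupta. The first manager that appears in both chains is Sylvie Kimura.

Sylvie Kimura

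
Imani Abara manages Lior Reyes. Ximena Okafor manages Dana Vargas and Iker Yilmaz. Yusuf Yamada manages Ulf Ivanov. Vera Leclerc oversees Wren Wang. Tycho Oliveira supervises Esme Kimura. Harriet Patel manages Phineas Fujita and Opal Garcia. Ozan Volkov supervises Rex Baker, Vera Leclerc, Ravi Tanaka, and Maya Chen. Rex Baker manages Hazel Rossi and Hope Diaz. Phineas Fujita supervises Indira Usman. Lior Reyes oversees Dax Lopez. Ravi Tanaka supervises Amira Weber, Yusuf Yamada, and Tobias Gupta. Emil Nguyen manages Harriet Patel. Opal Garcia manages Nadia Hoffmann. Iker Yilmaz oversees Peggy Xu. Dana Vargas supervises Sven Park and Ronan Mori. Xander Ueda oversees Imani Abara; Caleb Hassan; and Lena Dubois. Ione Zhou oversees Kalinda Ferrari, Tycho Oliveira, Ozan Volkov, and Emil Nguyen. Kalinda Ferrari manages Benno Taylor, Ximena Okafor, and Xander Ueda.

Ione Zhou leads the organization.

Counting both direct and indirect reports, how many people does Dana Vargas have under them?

2

Dana Vargas directly manages Sven Park, Ronan Mori. Sven Park has no reports. Ronan Mori has no reports. So Dana Vargas's organization is 2 direct reports plus everyone under them: 1 + 1 = 2.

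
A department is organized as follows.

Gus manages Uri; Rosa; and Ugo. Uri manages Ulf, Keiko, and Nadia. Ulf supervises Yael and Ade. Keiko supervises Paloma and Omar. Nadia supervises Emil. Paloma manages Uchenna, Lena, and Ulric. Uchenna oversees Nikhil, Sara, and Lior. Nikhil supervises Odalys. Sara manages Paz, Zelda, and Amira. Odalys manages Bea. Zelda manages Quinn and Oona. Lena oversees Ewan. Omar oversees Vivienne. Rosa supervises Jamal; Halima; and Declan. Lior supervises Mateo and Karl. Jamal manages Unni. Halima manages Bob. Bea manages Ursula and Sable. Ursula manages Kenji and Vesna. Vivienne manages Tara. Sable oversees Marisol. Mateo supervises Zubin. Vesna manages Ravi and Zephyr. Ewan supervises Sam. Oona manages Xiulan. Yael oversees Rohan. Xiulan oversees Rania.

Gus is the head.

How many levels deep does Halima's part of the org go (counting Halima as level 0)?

The longest chain under Halima runs Halima → Bob, which is 1 level below Halima.

1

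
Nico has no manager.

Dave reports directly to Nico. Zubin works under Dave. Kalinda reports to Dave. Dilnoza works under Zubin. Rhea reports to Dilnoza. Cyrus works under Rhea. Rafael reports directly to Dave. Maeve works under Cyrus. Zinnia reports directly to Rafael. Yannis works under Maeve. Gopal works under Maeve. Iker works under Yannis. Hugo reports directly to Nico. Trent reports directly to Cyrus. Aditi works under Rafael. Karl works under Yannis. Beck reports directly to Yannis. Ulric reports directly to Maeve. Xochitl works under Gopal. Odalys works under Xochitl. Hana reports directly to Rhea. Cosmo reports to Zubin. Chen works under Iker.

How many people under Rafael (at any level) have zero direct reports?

2

The people in Rafael's organization with no one reporting to them are Aditi, Zinnia. That is 2.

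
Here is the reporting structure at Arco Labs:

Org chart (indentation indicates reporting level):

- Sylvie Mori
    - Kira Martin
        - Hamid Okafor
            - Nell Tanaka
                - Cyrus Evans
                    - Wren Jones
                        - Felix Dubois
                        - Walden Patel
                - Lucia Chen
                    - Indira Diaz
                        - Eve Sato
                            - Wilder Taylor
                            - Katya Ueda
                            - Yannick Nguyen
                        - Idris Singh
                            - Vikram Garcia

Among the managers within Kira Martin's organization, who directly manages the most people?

Eve Sato

Direct-report counts within Kira Martin's organization: Kira Martin has 1; Hamid Okafor has 1; Nell Tanaka has 2; Lucia Chen has 1; Indira Diaz has 2; Idris Singh has 1; Eve Sato has 3; Cyrus Evans has 1; Wren Jones has 2. The largest is 3, held by Eve Sato.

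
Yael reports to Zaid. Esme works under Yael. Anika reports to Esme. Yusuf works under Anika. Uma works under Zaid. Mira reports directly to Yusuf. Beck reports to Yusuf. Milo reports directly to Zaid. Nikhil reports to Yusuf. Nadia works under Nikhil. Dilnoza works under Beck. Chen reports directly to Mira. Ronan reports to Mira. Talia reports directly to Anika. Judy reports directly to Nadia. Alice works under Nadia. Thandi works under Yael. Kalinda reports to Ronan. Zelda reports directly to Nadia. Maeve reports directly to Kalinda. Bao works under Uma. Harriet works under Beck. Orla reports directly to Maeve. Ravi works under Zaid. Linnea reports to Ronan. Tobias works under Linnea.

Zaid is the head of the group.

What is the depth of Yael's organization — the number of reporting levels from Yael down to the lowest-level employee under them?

8

The longest chain under Yael runs Yael → Esme → Anika → Yusuf → Mira → Ronan → Kalinda → Maeve → Orla, which is 8 levels below Yael.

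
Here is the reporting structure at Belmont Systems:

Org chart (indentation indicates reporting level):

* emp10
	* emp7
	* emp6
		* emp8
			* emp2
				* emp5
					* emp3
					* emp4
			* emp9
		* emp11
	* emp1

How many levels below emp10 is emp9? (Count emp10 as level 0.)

3

Chain from emp9 up to emp10: emp9 → emp8 → emp6 → emp10. That is 3 steps up, so emp9 is 3 levels below emp10.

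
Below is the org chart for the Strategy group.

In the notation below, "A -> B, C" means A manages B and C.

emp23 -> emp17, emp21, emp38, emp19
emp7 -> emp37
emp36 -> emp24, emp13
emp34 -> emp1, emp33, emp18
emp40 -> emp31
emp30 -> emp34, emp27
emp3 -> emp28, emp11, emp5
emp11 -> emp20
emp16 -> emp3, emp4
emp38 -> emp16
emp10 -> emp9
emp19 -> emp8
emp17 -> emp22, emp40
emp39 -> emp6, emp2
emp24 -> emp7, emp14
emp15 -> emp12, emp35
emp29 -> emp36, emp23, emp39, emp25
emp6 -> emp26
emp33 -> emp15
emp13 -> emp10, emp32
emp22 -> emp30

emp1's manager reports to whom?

emp30

emp1 reports to emp34, and emp34 reports to emp30. So emp1's skip-level manager is emp30.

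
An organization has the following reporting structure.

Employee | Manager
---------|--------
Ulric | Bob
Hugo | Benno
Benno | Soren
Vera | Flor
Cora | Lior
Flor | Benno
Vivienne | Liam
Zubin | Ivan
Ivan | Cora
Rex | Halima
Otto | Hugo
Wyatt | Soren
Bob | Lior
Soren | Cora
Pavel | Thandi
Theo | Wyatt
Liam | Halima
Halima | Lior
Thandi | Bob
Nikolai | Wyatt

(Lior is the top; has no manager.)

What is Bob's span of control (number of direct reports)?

Bob directly manages Thandi, Ulric. That is 2 direct reports.

2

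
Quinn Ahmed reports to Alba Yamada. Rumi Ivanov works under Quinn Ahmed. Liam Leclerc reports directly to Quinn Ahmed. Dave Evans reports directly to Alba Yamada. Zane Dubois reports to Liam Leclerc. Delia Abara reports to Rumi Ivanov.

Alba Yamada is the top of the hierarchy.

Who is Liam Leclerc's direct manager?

Liam Leclerc reports directly to Quinn Ahmed.

Quinn Ahmed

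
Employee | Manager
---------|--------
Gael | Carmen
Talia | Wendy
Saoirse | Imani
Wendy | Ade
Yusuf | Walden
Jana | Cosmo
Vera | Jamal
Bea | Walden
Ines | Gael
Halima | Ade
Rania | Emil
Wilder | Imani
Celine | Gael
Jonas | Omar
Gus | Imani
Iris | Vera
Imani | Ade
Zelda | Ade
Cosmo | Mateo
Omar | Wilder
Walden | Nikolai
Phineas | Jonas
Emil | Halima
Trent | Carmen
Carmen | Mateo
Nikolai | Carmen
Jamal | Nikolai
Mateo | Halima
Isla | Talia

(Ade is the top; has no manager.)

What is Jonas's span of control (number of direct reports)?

1

Jonas directly manages Phineas. That is 1 direct report.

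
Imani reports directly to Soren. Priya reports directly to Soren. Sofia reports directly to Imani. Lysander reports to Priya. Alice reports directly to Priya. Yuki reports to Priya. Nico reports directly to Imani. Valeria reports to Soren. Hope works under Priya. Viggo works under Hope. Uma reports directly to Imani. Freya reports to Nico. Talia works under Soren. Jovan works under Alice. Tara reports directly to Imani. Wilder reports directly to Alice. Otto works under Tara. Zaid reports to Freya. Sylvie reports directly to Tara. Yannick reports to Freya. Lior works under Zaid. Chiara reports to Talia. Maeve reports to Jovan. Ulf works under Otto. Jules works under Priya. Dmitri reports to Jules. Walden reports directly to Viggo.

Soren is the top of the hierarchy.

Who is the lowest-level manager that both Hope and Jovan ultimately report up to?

Hope's chain of managers is Priya, Soren. Jovan's chain of managers is Alice, Priya, Soren. The first manager that appears in both chains is Priya.

Priya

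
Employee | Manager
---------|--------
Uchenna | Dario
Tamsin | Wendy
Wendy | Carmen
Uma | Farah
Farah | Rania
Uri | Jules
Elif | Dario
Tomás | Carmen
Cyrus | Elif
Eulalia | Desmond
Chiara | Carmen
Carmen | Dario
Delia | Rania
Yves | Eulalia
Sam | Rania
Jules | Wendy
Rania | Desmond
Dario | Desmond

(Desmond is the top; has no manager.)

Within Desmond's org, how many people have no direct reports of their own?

The people in Desmond's organization with no one reporting to them are Sam, Uma, Delia, Yves, Uchenna, Tomás, Uri, Tamsin, Chiara, Cyrus. That is 10.

10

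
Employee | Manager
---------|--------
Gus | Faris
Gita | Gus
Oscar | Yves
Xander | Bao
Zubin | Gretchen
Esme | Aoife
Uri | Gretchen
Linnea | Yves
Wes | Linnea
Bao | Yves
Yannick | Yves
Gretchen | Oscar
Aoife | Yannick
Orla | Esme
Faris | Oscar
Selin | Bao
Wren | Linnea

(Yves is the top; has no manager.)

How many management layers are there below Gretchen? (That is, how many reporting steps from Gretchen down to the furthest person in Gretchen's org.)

The longest chain under Gretchen runs Gretchen → Zubin, which is 1 level below Gretchen.

1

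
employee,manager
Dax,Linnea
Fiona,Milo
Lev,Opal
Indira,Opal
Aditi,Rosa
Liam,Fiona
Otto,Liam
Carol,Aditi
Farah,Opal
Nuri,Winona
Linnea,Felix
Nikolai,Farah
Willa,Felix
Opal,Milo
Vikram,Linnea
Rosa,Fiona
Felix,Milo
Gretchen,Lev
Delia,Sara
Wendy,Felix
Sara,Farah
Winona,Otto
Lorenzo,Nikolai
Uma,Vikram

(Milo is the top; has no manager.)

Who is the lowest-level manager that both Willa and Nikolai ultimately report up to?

Willa's chain of managers is Felix, Milo. Nikolai's chain of managers is Farah, Opal, Milo. The first manager that appears in both chains is Milo.

Milo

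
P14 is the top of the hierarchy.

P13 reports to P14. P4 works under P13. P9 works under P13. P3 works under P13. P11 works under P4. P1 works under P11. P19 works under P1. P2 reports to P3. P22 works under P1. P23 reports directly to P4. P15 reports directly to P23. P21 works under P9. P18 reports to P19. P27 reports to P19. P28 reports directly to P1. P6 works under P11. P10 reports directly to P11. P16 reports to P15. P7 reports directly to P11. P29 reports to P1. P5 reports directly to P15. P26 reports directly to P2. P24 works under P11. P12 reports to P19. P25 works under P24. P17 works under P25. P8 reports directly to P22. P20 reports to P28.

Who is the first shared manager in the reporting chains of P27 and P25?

P27's chain of managers is P19, P1, P11, P4, P13, P14. P25's chain of managers is P24, P11, P4, P13, P14. The first manager that appears in both chains is P11.

P11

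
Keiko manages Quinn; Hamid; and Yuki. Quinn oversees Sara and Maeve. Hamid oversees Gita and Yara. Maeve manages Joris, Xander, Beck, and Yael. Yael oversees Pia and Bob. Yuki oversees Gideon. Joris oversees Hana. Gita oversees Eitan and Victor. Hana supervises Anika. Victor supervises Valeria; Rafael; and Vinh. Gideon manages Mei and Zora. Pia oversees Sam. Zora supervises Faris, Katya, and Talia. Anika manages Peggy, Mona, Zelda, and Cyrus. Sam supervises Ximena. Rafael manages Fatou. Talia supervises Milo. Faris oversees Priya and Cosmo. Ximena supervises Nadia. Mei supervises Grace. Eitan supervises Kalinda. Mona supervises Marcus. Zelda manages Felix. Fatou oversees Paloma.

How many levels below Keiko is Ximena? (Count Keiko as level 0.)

6

Chain from Ximena up to Keiko: Ximena → Sam → Pia → Yael → Maeve → Quinn → Keiko. That is 6 steps up, so Ximena is 6 levels below Keiko.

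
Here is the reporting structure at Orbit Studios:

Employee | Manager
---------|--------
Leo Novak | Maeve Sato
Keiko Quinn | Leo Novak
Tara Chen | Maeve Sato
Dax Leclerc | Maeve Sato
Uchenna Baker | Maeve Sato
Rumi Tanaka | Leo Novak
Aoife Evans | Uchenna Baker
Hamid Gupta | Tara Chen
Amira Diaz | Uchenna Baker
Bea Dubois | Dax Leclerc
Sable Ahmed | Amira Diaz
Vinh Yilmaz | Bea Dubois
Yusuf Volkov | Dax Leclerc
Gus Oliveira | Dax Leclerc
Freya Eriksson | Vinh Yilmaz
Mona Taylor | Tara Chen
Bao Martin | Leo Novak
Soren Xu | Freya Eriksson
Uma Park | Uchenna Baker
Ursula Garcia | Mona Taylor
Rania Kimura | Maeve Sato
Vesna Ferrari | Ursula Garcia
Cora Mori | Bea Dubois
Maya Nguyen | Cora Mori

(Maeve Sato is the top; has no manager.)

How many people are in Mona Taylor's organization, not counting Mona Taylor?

Mona Taylor directly manages Ursula Garcia. Under Ursula Garcia: Vesna Ferrari (1). That's 2 in total.

2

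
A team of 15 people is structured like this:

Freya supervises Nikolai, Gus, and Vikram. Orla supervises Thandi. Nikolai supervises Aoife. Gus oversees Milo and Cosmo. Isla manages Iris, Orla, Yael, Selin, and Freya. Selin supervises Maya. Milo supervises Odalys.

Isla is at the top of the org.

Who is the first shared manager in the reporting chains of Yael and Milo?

Yael's chain of managers is Isla. Milo's chain of managers is Gus, Freya, Isla. The first manager that appears in both chains is Isla.

Isla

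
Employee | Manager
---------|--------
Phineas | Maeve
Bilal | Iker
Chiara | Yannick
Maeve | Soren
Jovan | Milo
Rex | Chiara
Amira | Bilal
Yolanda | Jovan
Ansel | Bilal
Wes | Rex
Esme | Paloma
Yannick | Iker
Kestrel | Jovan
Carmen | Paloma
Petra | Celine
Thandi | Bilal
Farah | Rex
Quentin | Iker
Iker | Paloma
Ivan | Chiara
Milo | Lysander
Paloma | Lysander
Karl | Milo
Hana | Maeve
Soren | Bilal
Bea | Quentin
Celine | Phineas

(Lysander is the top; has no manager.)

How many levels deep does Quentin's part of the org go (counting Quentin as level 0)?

1

The longest chain under Quentin runs Quentin → Bea, which is 1 level below Quentin.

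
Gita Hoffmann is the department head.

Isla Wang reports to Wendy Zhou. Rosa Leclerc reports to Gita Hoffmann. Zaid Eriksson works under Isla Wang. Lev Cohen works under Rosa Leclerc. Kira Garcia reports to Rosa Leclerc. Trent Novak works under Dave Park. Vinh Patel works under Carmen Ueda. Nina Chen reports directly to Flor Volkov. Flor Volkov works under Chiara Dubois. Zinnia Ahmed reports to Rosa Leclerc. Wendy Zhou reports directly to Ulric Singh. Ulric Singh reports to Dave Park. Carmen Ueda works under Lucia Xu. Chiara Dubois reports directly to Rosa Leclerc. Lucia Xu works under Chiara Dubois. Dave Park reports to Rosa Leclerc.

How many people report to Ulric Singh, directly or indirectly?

Ulric Singh directly manages Wendy Zhou. Under Wendy Zhou: Isla Wang, Zaid Eriksson (2). That's 3 in total.

3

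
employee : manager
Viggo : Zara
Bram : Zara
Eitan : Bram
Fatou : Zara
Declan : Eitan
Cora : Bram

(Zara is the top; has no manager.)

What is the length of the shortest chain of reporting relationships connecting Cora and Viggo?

Cora is 2 levels below Zara, and Viggo is 1 level below Zara (their lowest common manager). The shortest path runs up from Cora to Zara and back down to Viggo: 2 + 1 = 3 links.

3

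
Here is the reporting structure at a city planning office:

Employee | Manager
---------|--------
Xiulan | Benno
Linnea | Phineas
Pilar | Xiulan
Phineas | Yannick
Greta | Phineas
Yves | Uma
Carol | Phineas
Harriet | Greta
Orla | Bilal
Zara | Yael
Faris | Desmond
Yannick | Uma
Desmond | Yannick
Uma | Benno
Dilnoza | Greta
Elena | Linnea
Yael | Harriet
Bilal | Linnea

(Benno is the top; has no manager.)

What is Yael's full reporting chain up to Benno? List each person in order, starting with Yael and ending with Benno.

Yael -> Harriet -> Greta -> Phineas -> Yannick -> Uma -> Benno

Yael reports to Harriet. Harriet reports to Greta. Greta reports to Phineas. Phineas reports to Yannick. Yannick reports to Uma. Uma reports to Benno. Benno is at the top.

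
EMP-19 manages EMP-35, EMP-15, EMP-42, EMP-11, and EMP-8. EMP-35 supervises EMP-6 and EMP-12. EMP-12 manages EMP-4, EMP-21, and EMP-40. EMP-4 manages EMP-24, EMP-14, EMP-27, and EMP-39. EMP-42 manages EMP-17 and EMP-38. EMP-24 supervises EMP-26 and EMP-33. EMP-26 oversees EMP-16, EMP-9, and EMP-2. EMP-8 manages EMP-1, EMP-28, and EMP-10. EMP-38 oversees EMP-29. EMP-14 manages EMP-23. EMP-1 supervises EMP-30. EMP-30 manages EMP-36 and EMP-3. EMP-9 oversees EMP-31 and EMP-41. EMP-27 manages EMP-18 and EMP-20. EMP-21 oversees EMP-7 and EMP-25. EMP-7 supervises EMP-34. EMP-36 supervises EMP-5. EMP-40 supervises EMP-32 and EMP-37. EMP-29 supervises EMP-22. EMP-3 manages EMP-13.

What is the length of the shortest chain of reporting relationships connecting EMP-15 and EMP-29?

EMP-15 is 1 level below EMP-19, and EMP-29 is 3 levels below EMP-19 (their lowest common manager). The shortest path runs up from EMP-15 to EMP-19 and back down to EMP-29: 1 + 3 = 4 links.

4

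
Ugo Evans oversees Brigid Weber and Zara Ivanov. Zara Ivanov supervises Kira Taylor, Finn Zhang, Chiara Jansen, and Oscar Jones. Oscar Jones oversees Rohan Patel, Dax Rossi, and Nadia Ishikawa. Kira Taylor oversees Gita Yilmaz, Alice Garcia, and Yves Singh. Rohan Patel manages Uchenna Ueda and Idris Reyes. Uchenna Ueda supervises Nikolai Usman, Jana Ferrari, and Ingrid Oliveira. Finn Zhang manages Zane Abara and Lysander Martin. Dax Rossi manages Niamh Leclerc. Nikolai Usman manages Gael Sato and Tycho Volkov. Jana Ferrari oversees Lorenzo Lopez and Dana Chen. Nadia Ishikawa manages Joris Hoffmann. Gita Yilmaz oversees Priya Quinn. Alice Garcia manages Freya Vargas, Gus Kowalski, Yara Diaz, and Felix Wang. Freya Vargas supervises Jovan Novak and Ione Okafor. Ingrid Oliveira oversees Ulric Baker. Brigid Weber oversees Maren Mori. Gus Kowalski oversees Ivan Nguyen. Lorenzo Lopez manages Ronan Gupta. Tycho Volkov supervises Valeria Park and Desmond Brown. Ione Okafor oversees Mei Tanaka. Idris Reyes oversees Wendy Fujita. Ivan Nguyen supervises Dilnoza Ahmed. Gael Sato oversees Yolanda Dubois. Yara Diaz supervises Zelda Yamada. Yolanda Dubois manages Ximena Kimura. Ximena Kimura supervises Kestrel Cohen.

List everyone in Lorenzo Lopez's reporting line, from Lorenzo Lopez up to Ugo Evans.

Lorenzo Lopez -> Jana Ferrari -> Uchenna Ueda -> Rohan Patel -> Oscar Jones -> Zara Ivanov -> Ugo Evans

Lorenzo Lopez reports to Jana Ferrari. Jana Ferrari reports to Uchenna Ueda. Uchenna Ueda reports to Rohan Patel. Rohan Patel reports to Oscar Jones. Oscar Jones reports to Zara Ivanov. Zara Ivanov reports to Ugo Evans. Ugo Evans is at the top.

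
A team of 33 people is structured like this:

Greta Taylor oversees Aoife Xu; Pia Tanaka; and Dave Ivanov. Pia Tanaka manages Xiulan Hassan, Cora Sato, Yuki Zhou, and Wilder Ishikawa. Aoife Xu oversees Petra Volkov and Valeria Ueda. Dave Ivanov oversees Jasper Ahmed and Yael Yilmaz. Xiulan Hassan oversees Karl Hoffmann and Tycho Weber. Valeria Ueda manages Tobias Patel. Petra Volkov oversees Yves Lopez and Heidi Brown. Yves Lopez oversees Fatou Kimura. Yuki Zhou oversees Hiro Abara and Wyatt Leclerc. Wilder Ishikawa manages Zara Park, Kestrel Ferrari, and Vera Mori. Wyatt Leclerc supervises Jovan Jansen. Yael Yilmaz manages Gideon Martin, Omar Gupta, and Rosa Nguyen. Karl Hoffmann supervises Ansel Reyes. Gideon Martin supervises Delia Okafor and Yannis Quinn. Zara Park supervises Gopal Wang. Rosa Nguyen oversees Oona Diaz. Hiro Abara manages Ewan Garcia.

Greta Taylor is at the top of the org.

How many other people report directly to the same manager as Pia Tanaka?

2

Pia Tanaka reports to Greta Taylor. Greta Taylor's other direct reports are Aoife Xu, Dave Ivanov — 2 peers.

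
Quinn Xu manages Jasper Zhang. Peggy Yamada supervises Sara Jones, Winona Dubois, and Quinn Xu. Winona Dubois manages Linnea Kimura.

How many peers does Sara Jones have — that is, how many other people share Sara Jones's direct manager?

Sara Jones reports to Peggy Yamada. Peggy Yamada's other direct reports are Winona Dubois, Quinn Xu — 2 peers.

2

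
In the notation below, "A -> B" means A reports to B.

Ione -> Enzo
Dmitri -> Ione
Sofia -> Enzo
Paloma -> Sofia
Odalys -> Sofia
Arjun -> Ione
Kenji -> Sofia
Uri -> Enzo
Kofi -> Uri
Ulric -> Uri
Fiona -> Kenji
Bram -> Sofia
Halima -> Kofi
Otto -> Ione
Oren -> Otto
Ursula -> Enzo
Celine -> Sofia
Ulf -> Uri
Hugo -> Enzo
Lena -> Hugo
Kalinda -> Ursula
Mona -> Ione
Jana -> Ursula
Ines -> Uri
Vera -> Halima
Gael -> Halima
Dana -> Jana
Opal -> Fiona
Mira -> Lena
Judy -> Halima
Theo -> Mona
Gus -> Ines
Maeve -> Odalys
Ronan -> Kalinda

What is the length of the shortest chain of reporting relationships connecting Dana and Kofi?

5

Dana is 3 levels below Enzo, and Kofi is 2 levels below Enzo (their lowest common manager). The shortest path runs up from Dana to Enzo and back down to Kofi: 3 + 2 = 5 links.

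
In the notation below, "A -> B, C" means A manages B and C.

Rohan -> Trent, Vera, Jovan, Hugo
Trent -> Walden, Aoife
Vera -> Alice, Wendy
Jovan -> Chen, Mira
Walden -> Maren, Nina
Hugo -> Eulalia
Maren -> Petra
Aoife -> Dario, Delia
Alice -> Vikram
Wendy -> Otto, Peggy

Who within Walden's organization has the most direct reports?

Walden

Direct-report counts within Walden's organization: Walden has 2; Maren has 1. The largest is 2, held by Walden.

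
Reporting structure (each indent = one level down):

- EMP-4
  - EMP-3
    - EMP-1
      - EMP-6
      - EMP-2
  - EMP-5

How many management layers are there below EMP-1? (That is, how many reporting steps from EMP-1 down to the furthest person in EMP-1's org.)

The longest chain under EMP-1 runs EMP-1 → EMP-2, which is 1 level below EMP-1.

1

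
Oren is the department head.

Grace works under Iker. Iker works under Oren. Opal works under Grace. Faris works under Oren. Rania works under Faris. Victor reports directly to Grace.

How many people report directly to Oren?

2

Oren directly manages Faris, Iker. That is 2 direct reports.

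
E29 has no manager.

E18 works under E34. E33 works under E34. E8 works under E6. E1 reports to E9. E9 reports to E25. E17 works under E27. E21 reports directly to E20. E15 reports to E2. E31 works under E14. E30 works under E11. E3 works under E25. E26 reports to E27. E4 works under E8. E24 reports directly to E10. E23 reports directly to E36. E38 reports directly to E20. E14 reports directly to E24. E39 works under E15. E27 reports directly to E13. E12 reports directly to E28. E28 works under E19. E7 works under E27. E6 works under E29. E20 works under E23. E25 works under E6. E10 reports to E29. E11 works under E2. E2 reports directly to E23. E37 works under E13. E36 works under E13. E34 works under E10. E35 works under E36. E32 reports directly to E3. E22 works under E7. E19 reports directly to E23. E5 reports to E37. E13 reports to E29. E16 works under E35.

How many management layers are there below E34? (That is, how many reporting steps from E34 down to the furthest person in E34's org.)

1

The longest chain under E34 runs E34 → E33, which is 1 level below E34.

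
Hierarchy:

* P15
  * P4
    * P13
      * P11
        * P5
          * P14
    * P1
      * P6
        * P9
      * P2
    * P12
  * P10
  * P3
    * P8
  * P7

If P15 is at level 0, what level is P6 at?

Chain from P6 up to P15: P6 → P1 → P4 → P15. That is 3 steps up, so P6 is 3 levels below P15.

3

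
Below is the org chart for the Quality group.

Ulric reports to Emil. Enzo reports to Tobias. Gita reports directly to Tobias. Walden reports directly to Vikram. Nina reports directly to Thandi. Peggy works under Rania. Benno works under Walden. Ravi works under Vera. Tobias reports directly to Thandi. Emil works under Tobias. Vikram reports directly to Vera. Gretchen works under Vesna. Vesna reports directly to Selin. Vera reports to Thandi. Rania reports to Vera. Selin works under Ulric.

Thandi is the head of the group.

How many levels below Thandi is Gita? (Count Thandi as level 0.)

2

Chain from Gita up to Thandi: Gita → Tobias → Thandi. That is 2 steps up, so Gita is 2 levels below Thandi.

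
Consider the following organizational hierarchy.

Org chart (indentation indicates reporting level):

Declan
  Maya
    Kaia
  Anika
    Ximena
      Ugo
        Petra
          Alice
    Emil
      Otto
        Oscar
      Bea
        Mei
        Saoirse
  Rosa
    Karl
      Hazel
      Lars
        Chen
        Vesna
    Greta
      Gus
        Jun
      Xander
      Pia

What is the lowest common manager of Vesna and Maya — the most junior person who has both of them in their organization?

Vesna's chain of managers is Lars, Karl, Rosa, Declan. Maya's chain of managers is Declan. The first manager that appears in both chains is Declan.

Declan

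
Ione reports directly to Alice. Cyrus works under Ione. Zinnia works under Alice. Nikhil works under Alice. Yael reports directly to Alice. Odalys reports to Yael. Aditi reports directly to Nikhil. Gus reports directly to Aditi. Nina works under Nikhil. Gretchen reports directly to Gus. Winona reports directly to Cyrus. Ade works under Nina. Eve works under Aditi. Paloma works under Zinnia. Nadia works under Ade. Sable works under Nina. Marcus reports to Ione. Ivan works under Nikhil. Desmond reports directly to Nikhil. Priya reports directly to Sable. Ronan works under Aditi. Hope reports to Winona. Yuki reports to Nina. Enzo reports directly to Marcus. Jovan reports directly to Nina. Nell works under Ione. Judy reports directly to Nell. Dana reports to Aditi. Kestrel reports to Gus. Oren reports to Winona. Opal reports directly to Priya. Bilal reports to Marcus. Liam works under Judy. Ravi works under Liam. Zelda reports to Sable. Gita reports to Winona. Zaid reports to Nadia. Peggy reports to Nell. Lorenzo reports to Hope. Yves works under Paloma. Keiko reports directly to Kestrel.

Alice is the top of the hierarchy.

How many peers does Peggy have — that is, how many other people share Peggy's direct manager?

Peggy reports to Nell. Nell's other direct reports are Judy — 1 peer.

1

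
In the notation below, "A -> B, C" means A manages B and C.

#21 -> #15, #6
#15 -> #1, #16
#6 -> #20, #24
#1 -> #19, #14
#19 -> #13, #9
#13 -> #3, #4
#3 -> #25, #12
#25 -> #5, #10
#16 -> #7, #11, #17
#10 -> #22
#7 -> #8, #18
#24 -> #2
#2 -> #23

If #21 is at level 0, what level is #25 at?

Chain from #25 up to #21: #25 → #3 → #13 → #19 → #1 → #15 → #21. That is 6 steps up, so #25 is 6 levels below #21.

6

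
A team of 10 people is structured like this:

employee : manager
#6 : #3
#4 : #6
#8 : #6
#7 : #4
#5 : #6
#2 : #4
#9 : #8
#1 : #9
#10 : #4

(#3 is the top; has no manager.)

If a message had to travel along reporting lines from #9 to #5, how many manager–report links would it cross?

#9 is 2 levels below #6, and #5 is 1 level below #6 (their lowest common manager). The shortest path runs up from #9 to #6 and back down to #5: 2 + 1 = 3 links.

3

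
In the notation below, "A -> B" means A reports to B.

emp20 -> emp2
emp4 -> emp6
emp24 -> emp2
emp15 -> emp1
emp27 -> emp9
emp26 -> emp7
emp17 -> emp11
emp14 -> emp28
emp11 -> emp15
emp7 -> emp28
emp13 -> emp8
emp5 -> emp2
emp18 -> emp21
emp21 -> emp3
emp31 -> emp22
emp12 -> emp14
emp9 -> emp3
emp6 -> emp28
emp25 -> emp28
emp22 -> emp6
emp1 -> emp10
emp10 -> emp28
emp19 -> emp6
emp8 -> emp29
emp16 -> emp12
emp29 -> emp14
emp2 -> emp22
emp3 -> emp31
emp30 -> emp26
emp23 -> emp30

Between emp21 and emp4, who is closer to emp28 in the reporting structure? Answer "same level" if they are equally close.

emp4

emp21 is 5 levels below emp28; emp4 is 2. emp4 is higher.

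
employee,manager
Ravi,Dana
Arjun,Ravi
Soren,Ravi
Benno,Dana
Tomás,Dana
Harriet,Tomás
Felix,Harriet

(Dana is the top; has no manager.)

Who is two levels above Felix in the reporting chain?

Felix reports to Harriet, and Harriet reports to Tomás. So Felix's skip-level manager is Tomás.

Tomás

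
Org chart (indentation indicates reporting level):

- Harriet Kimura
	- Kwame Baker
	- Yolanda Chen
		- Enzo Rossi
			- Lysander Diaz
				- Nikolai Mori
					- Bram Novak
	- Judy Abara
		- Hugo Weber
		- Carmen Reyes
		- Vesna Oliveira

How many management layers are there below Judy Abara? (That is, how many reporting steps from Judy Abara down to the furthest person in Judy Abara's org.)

The longest chain under Judy Abara runs Judy Abara → Vesna Oliveira, which is 1 level below Judy Abara.

1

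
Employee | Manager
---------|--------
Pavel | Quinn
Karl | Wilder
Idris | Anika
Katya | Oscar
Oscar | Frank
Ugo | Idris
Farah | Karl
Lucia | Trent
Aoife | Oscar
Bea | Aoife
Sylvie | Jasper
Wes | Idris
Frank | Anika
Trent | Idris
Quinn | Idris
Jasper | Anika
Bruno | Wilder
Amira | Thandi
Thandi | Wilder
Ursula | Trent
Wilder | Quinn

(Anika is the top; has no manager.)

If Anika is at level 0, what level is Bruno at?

4

Chain from Bruno up to Anika: Bruno → Wilder → Quinn → Idris → Anika. That is 4 steps up, so Bruno is 4 levels below Anika.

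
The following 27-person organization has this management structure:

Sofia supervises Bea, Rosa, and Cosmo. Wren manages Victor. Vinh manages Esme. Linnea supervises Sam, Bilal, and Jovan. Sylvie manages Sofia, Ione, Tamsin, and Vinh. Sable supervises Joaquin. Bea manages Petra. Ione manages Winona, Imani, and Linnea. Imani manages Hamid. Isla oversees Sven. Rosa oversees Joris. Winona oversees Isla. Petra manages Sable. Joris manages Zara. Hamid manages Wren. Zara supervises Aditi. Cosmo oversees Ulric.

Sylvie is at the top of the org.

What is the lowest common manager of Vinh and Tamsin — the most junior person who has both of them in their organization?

Sylvie

Vinh's chain of managers is Sylvie. Tamsin's chain of managers is Sylvie. The first manager that appears in both chains is Sylvie.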